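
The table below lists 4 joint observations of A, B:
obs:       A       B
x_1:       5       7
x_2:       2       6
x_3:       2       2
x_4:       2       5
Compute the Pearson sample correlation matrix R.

Step 1 — column means:
  mean(A) = (5 + 2 + 2 + 2) / 4 = 11/4 = 2.75
  mean(B) = (7 + 6 + 2 + 5) / 4 = 20/4 = 5

Step 2 — sample variances and covariances s[i,j] = (1/(n-1)) · Σ_k (x_{k,i} - mean_i) · (x_{k,j} - mean_j), with n-1 = 3:
  s[A,A] = ((2.25)·(2.25) + (-0.75)·(-0.75) + (-0.75)·(-0.75) + (-0.75)·(-0.75)) / 3 = 6.75/3 = 2.25
  s[A,B] = ((2.25)·(2) + (-0.75)·(1) + (-0.75)·(-3) + (-0.75)·(0)) / 3 = 6/3 = 2
  s[B,B] = ((2)·(2) + (1)·(1) + (-3)·(-3) + (0)·(0)) / 3 = 14/3 = 4.6667
  Sample standard deviations s_i = √(s[i,i]):
  s(A) = √(2.25) = 1.5
  s(B) = √(4.6667) = 2.1602

Step 3 — r_{ij} = s_{ij} / (s_i · s_j):
  r[A,A] = 1 (diagonal).
  r[A,B] = 2 / (1.5 · 2.1602) = 2 / 3.2404 = 0.6172
  r[B,B] = 1 (diagonal).

R is symmetric with unit diagonal. Assembling:

R = [[1, 0.6172],
 [0.6172, 1]]


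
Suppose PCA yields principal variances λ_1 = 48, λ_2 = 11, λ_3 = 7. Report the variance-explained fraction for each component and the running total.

Step 1 — total variance = trace(Sigma) = Σ λ_i = 48 + 11 + 7 = 66.

Step 2 — fraction explained by component i = λ_i / Σ λ:
  PC1: 48/66 = 0.7273
  PC2: 11/66 = 0.1667
  PC3: 7/66 = 0.1061

Step 3 — cumulative fraction after k components = (λ_1 + ... + λ_k) / Σ λ:
  k = 1: 48/66 = 0.7273
  k = 2: (48 + 11)/66 = 59/66 = 0.8939
  k = 3: (48 + 11 + 7)/66 = 66/66 = 1

Summary (fraction, with percent):

explained: PC1 0.7273 (72.73%), PC2 0.1667 (16.67%), PC3 0.1061 (10.61%);  cumulative: 0.7273, 0.8939, 1


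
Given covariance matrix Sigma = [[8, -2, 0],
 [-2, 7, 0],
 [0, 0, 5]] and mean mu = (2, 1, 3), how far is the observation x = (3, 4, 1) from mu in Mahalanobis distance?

Step 1 — centre the observation: (x - mu) = (1, 3, -2).

Step 2 — invert Sigma (cofactor / det for 3×3, or solve directly):
  Sigma^{-1} = [[0.1346, 0.0385, 0],
 [0.0385, 0.1538, 0],
 [0, 0, 0.2]].

Step 3 — form the quadratic (x - mu)^T · Sigma^{-1} · (x - mu):
  Sigma^{-1} · (x - mu) = (0.25, 0.5, -0.4).
  (x - mu)^T · [Sigma^{-1} · (x - mu)] = (1)·(0.25) + (3)·(0.5) + (-2)·(-0.4) = 2.55.

Step 4 — take square root: d = √(2.55) ≈ 1.5969.

d(x, mu) = √(2.55) ≈ 1.5969


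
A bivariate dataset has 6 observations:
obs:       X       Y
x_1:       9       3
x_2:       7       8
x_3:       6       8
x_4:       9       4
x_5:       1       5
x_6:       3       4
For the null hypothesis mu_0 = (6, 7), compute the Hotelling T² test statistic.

Step 1 — sample mean vector:
  mean(X) = (9 + 7 + 6 + 9 + 1 + 3) / 6 = 35/6 = 5.8333
  mean(Y) = (3 + 8 + 8 + 4 + 5 + 4) / 6 = 32/6 = 5.3333
  x̄ = (5.8333, 5.3333),  deviation x̄ - mu_0 = (5.8333, 5.3333) - (6, 7) = (-0.1667, -1.6667).

Step 2 — sample covariance matrix, S[i,j] = (1/(n-1)) · Σ_k (x_{k,i} - mean_i) · (x_{k,j} - mean_j), divisor n-1 = 5:
  S[X,X] = ((3.1667)·(3.1667) + (1.1667)·(1.1667) + (0.1667)·(0.1667) + (3.1667)·(3.1667) + (-4.8333)·(-4.8333) + (-2.8333)·(-2.8333)) / 5 = 52.8333/5 = 10.5667
  S[X,Y] = ((3.1667)·(-2.3333) + (1.1667)·(2.6667) + (0.1667)·(2.6667) + (3.1667)·(-1.3333) + (-4.8333)·(-0.3333) + (-2.8333)·(-1.3333)) / 5 = -2.6667/5 = -0.5333
  S[Y,Y] = ((-2.3333)·(-2.3333) + (2.6667)·(2.6667) + (2.6667)·(2.6667) + (-1.3333)·(-1.3333) + (-0.3333)·(-0.3333) + (-1.3333)·(-1.3333)) / 5 = 23.3333/5 = 4.6667
  S = [[10.5667, -0.5333],
 [-0.5333, 4.6667]].

Step 3 — invert S. det(S) = 10.5667·4.6667 - (-0.5333)² = 49.0267.
  S^{-1} = (1/det) · [[d, -b], [-b, a]] = [[0.0952, 0.0109],
 [0.0109, 0.2155]].

Step 4 — quadratic form (x̄ - mu_0)^T · S^{-1} · (x̄ - mu_0):
  S^{-1} · (x̄ - mu_0) = (-0.034, -0.361),
  (x̄ - mu_0)^T · [...] = (-0.1667)·(-0.034) + (-1.6667)·(-0.361) = 0.6074.

Step 5 — scale by n: T² = 6 · 0.6074 = 3.6443.

T² ≈ 3.6443


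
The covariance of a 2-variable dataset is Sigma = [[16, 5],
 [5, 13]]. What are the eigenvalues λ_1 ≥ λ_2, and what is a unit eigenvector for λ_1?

Step 1 — characteristic polynomial of 2×2 Sigma:
  det(Sigma - λI) = λ² - trace · λ + det = 0.
  trace = 16 + 13 = 29, det = 16·13 - (5)² = 183.
Step 2 — discriminant:
  Δ = trace² - 4·det = 841 - 732 = 109.
Step 3 — eigenvalues:
  λ = (trace ± √Δ)/2 = (29 ± 10.4403)/2,
  λ_1 = 19.7202,  λ_2 = 9.2798.

Step 4 — unit eigenvector for λ_1: solve (Sigma - λ_1 I)v = 0. First row:
  (16 - 19.7202)·v_x + (5)·v_y = 0, i.e. (-3.7202)·v_x + (5)·v_y = 0,
  so v ∝ (b, λ_1 - a) = (5, 3.7202) = u.
  ||u|| = √((5)² + (3.7202)²) = √(38.8395) ≈ 6.2321,
  v_1 = u/||u|| ≈ (0.8023, 0.5969) (||v_1|| = 1).

λ_1 = 19.7202,  λ_2 = 9.2798;  v_1 ≈ (0.8023, 0.5969)


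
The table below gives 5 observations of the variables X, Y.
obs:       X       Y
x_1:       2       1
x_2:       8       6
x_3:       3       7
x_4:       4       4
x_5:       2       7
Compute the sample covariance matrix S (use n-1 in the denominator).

Step 1 — column means:
  mean(X) = (2 + 8 + 3 + 4 + 2) / 5 = 19/5 = 3.8
  mean(Y) = (1 + 6 + 7 + 4 + 7) / 5 = 25/5 = 5

Step 2 — sample covariance S[i,j] = (1/(n-1)) · Σ_k (x_{k,i} - mean_i) · (x_{k,j} - mean_j), with n-1 = 4.
  S[X,X] = ((-1.8)·(-1.8) + (4.2)·(4.2) + (-0.8)·(-0.8) + (0.2)·(0.2) + (-1.8)·(-1.8)) / 4 = 24.8/4 = 6.2
  S[X,Y] = ((-1.8)·(-4) + (4.2)·(1) + (-0.8)·(2) + (0.2)·(-1) + (-1.8)·(2)) / 4 = 6/4 = 1.5
  S[Y,Y] = ((-4)·(-4) + (1)·(1) + (2)·(2) + (-1)·(-1) + (2)·(2)) / 4 = 26/4 = 6.5

S is symmetric (S[j,i] = S[i,j]). Assembling:

S = [[6.2, 1.5],
 [1.5, 6.5]]


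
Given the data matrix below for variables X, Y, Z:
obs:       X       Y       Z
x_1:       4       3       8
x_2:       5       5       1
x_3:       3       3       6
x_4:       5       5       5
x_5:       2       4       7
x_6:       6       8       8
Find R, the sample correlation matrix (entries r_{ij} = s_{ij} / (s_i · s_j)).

Step 1 — column means:
  mean(X) = (4 + 5 + 3 + 5 + 2 + 6) / 6 = 25/6 = 4.1667
  mean(Y) = (3 + 5 + 3 + 5 + 4 + 8) / 6 = 28/6 = 4.6667
  mean(Z) = (8 + 1 + 6 + 5 + 7 + 8) / 6 = 35/6 = 5.8333

Step 2 — sample variances and covariances s[i,j] = (1/(n-1)) · Σ_k (x_{k,i} - mean_i) · (x_{k,j} - mean_j), with n-1 = 5:
  s[X,X] = ((-0.1667)·(-0.1667) + (0.8333)·(0.8333) + (-1.1667)·(-1.1667) + (0.8333)·(0.8333) + (-2.1667)·(-2.1667) + (1.8333)·(1.8333)) / 5 = 10.8333/5 = 2.1667
  s[X,Y] = ((-0.1667)·(-1.6667) + (0.8333)·(0.3333) + (-1.1667)·(-1.6667) + (0.8333)·(0.3333) + (-2.1667)·(-0.6667) + (1.8333)·(3.3333)) / 5 = 10.3333/5 = 2.0667
  s[X,Z] = ((-0.1667)·(2.1667) + (0.8333)·(-4.8333) + (-1.1667)·(0.1667) + (0.8333)·(-0.8333) + (-2.1667)·(1.1667) + (1.8333)·(2.1667)) / 5 = -3.8333/5 = -0.7667
  s[Y,Y] = ((-1.6667)·(-1.6667) + (0.3333)·(0.3333) + (-1.6667)·(-1.6667) + (0.3333)·(0.3333) + (-0.6667)·(-0.6667) + (3.3333)·(3.3333)) / 5 = 17.3333/5 = 3.4667
  s[Y,Z] = ((-1.6667)·(2.1667) + (0.3333)·(-4.8333) + (-1.6667)·(0.1667) + (0.3333)·(-0.8333) + (-0.6667)·(1.1667) + (3.3333)·(2.1667)) / 5 = 0.6667/5 = 0.1333
  s[Z,Z] = ((2.1667)·(2.1667) + (-4.8333)·(-4.8333) + (0.1667)·(0.1667) + (-0.8333)·(-0.8333) + (1.1667)·(1.1667) + (2.1667)·(2.1667)) / 5 = 34.8333/5 = 6.9667
  Sample standard deviations s_i = √(s[i,i]):
  s(X) = √(2.1667) = 1.472
  s(Y) = √(3.4667) = 1.8619
  s(Z) = √(6.9667) = 2.6394

Step 3 — r_{ij} = s_{ij} / (s_i · s_j):
  r[X,X] = 1 (diagonal).
  r[X,Y] = 2.0667 / (1.472 · 1.8619) = 2.0667 / 2.7406 = 0.7541
  r[X,Z] = -0.7667 / (1.472 · 2.6394) = -0.7667 / 3.8852 = -0.1973
  r[Y,Y] = 1 (diagonal).
  r[Y,Z] = 0.1333 / (1.8619 · 2.6394) = 0.1333 / 4.9144 = 0.0271
  r[Z,Z] = 1 (diagonal).

R is symmetric with unit diagonal. Assembling:

R = [[1, 0.7541, -0.1973],
 [0.7541, 1, 0.0271],
 [-0.1973, 0.0271, 1]]


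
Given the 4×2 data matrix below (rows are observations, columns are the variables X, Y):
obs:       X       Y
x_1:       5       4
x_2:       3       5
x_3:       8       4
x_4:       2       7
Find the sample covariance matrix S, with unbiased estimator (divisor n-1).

Step 1 — column means:
  mean(X) = (5 + 3 + 8 + 2) / 4 = 18/4 = 4.5
  mean(Y) = (4 + 5 + 4 + 7) / 4 = 20/4 = 5

Step 2 — sample covariance S[i,j] = (1/(n-1)) · Σ_k (x_{k,i} - mean_i) · (x_{k,j} - mean_j), with n-1 = 3.
  S[X,X] = ((0.5)·(0.5) + (-1.5)·(-1.5) + (3.5)·(3.5) + (-2.5)·(-2.5)) / 3 = 21/3 = 7
  S[X,Y] = ((0.5)·(-1) + (-1.5)·(0) + (3.5)·(-1) + (-2.5)·(2)) / 3 = -9/3 = -3
  S[Y,Y] = ((-1)·(-1) + (0)·(0) + (-1)·(-1) + (2)·(2)) / 3 = 6/3 = 2

S is symmetric (S[j,i] = S[i,j]). Assembling:

S = [[7, -3],
 [-3, 2]]


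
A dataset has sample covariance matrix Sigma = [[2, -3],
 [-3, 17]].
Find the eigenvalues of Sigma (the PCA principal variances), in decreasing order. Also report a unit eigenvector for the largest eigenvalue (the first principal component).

Step 1 — characteristic polynomial of 2×2 Sigma:
  det(Sigma - λI) = λ² - trace · λ + det = 0.
  trace = 2 + 17 = 19, det = 2·17 - (-3)² = 25.
Step 2 — discriminant:
  Δ = trace² - 4·det = 361 - 100 = 261.
Step 3 — eigenvalues:
  λ = (trace ± √Δ)/2 = (19 ± 16.1555)/2,
  λ_1 = 17.5777,  λ_2 = 1.4223.

Step 4 — unit eigenvector for λ_1: solve (Sigma - λ_1 I)v = 0. First row:
  (2 - 17.5777)·v_x + (-3)·v_y = 0, i.e. (-15.5777)·v_x + (-3)·v_y = 0,
  so v ∝ (b, λ_1 - a) = (-3, 15.5777); multiply by -1 so the first entry is positive: u = (3, -15.5777).
  ||u|| = √((3)² + (-15.5777)²) = √(251.6662) ≈ 15.864,
  v_1 = u/||u|| ≈ (0.1891, -0.982) (||v_1|| = 1).

λ_1 = 17.5777,  λ_2 = 1.4223;  v_1 ≈ (0.1891, -0.982)


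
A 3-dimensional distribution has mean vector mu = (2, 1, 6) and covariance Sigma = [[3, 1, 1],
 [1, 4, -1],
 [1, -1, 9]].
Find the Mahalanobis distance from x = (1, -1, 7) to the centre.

Step 1 — centre the observation: (x - mu) = (-1, -2, 1).

Step 2 — invert Sigma (cofactor / det for 3×3, or solve directly):
  Sigma^{-1} = [[0.3889, -0.1111, -0.0556],
 [-0.1111, 0.2889, 0.0444],
 [-0.0556, 0.0444, 0.1222]].

Step 3 — form the quadratic (x - mu)^T · Sigma^{-1} · (x - mu):
  Sigma^{-1} · (x - mu) = (-0.2222, -0.4222, 0.0889).
  (x - mu)^T · [Sigma^{-1} · (x - mu)] = (-1)·(-0.2222) + (-2)·(-0.4222) + (1)·(0.0889) = 1.1556.

Step 4 — take square root: d = √(1.1556) ≈ 1.075.

d(x, mu) = √(1.1556) ≈ 1.075


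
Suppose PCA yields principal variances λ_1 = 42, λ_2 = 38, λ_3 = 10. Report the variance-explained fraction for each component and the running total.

Step 1 — total variance = trace(Sigma) = Σ λ_i = 42 + 38 + 10 = 90.

Step 2 — fraction explained by component i = λ_i / Σ λ:
  PC1: 42/90 = 0.4667
  PC2: 38/90 = 0.4222
  PC3: 10/90 = 0.1111

Step 3 — cumulative fraction after k components = (λ_1 + ... + λ_k) / Σ λ:
  k = 1: 42/90 = 0.4667
  k = 2: (42 + 38)/90 = 80/90 = 0.8889
  k = 3: (42 + 38 + 10)/90 = 90/90 = 1

Summary (fraction, with percent):

explained: PC1 0.4667 (46.67%), PC2 0.4222 (42.22%), PC3 0.1111 (11.11%);  cumulative: 0.4667, 0.8889, 1


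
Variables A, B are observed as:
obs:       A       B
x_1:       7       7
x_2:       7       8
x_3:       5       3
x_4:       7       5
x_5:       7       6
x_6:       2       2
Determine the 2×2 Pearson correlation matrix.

Step 1 — column means:
  mean(A) = (7 + 7 + 5 + 7 + 7 + 2) / 6 = 35/6 = 5.8333
  mean(B) = (7 + 8 + 3 + 5 + 6 + 2) / 6 = 31/6 = 5.1667

Step 2 — sample variances and covariances s[i,j] = (1/(n-1)) · Σ_k (x_{k,i} - mean_i) · (x_{k,j} - mean_j), with n-1 = 5:
  s[A,A] = ((1.1667)·(1.1667) + (1.1667)·(1.1667) + (-0.8333)·(-0.8333) + (1.1667)·(1.1667) + (1.1667)·(1.1667) + (-3.8333)·(-3.8333)) / 5 = 20.8333/5 = 4.1667
  s[A,B] = ((1.1667)·(1.8333) + (1.1667)·(2.8333) + (-0.8333)·(-2.1667) + (1.1667)·(-0.1667) + (1.1667)·(0.8333) + (-3.8333)·(-3.1667)) / 5 = 20.1667/5 = 4.0333
  s[B,B] = ((1.8333)·(1.8333) + (2.8333)·(2.8333) + (-2.1667)·(-2.1667) + (-0.1667)·(-0.1667) + (0.8333)·(0.8333) + (-3.1667)·(-3.1667)) / 5 = 26.8333/5 = 5.3667
  Sample standard deviations s_i = √(s[i,i]):
  s(A) = √(4.1667) = 2.0412
  s(B) = √(5.3667) = 2.3166

Step 3 — r_{ij} = s_{ij} / (s_i · s_j):
  r[A,A] = 1 (diagonal).
  r[A,B] = 4.0333 / (2.0412 · 2.3166) = 4.0333 / 4.7288 = 0.8529
  r[B,B] = 1 (diagonal).

R is symmetric with unit diagonal. Assembling:

R = [[1, 0.8529],
 [0.8529, 1]]


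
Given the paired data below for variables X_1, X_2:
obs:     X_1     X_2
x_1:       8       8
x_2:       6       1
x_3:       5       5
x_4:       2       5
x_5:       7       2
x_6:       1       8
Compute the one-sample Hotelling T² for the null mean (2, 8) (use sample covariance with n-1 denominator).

Step 1 — sample mean vector:
  mean(X_1) = (8 + 6 + 5 + 2 + 7 + 1) / 6 = 29/6 = 4.8333
  mean(X_2) = (8 + 1 + 5 + 5 + 2 + 8) / 6 = 29/6 = 4.8333
  x̄ = (4.8333, 4.8333),  deviation x̄ - mu_0 = (4.8333, 4.8333) - (2, 8) = (2.8333, -3.1667).

Step 2 — sample covariance matrix, S[i,j] = (1/(n-1)) · Σ_k (x_{k,i} - mean_i) · (x_{k,j} - mean_j), divisor n-1 = 5:
  S[X_1,X_1] = ((3.1667)·(3.1667) + (1.1667)·(1.1667) + (0.1667)·(0.1667) + (-2.8333)·(-2.8333) + (2.1667)·(2.1667) + (-3.8333)·(-3.8333)) / 5 = 38.8333/5 = 7.7667
  S[X_1,X_2] = ((3.1667)·(3.1667) + (1.1667)·(-3.8333) + (0.1667)·(0.1667) + (-2.8333)·(0.1667) + (2.1667)·(-2.8333) + (-3.8333)·(3.1667)) / 5 = -13.1667/5 = -2.6333
  S[X_2,X_2] = ((3.1667)·(3.1667) + (-3.8333)·(-3.8333) + (0.1667)·(0.1667) + (0.1667)·(0.1667) + (-2.8333)·(-2.8333) + (3.1667)·(3.1667)) / 5 = 42.8333/5 = 8.5667
  S = [[7.7667, -2.6333],
 [-2.6333, 8.5667]].

Step 3 — invert S. det(S) = 7.7667·8.5667 - (-2.6333)² = 59.6.
  S^{-1} = (1/det) · [[d, -b], [-b, a]] = [[0.1437, 0.0442],
 [0.0442, 0.1303]].

Step 4 — quadratic form (x̄ - mu_0)^T · S^{-1} · (x̄ - mu_0):
  S^{-1} · (x̄ - mu_0) = (0.2673, -0.2875),
  (x̄ - mu_0)^T · [...] = (2.8333)·(0.2673) + (-3.1667)·(-0.2875) = 1.6678.

Step 5 — scale by n: T² = 6 · 1.6678 = 10.0067.

T² ≈ 10.0067


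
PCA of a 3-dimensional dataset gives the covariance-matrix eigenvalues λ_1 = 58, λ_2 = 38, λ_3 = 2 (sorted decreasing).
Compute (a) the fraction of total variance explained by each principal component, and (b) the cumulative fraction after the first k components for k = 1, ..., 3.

Step 1 — total variance = trace(Sigma) = Σ λ_i = 58 + 38 + 2 = 98.

Step 2 — fraction explained by component i = λ_i / Σ λ:
  PC1: 58/98 = 0.5918
  PC2: 38/98 = 0.3878
  PC3: 2/98 = 0.0204

Step 3 — cumulative fraction after k components = (λ_1 + ... + λ_k) / Σ λ:
  k = 1: 58/98 = 0.5918
  k = 2: (58 + 38)/98 = 96/98 = 0.9796
  k = 3: (58 + 38 + 2)/98 = 98/98 = 1

Summary (fraction, with percent):

explained: PC1 0.5918 (59.18%), PC2 0.3878 (38.78%), PC3 0.0204 (2.04%);  cumulative: 0.5918, 0.9796, 1


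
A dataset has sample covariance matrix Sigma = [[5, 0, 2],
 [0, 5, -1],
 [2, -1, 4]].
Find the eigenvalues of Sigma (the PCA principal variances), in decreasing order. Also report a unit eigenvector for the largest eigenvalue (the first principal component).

Step 1 — characteristic polynomial p(λ) = det(λI - Sigma) = λ³ - tr·λ² + c_1·λ - det, where tr = trace, c_1 = sum of the principal 2×2 minors, det = det(Sigma):
  tr = 5 + 5 + 4 = 14,
  c_1 = (5·5 - (0)²) + (5·4 - (2)²) + (5·4 - (-1)²) = 25 + 16 + 19 = 60,
  det = 5·(5·4 - (-1)²) - (0)·((0)·4 - (-1)·(2)) + (2)·((0)·(-1) - 5·(2)) = 5·(19) - (0)·(2) + (2)·(-10) = 75.
  So p(λ) = λ³ - 14λ² + 60λ - 75.
Step 2 — look for an integer root (rational root theorem: any rational root is an integer divisor of 75). Testing λ = 5:
  p(5) = 125 - 350 + 300 - 75 = 0  ✓
  Dividing out (λ - 5): p(λ) = (λ - 5)(λ² - 9λ + 15).
Step 3 — remaining eigenvalues from the quadratic λ² - 9λ + 15 = 0:
  Δ = 9² - 4·15 = 81 - 60 = 21,  λ = (9 ± √21)/2 = (9 ± 4.5826)/2 ≈ 6.7913 or 2.2087.
  Sorted: λ_1 = 6.7913,  λ_2 = 5,  λ_3 = 2.2087  (check: sum = 14 = tr ✓).

Step 4 — unit eigenvector for λ_1 ≈ 6.7913: v spans the null space of (Sigma - λ_1 I), whose rows are
  r_1 = (-1.7913, 0, 2),  r_2 = (0, -1.7913, -1),  r_3 = (2, -1, -2.7913).
  v is orthogonal to every row, so take v ∝ r_1 × r_2 = ((0)·(-1) - (2)·(-1.7913), (2)·(0) - (-1.7913)·(-1), (-1.7913)·(-1.7913) - (0)·(0)) ≈ (3.5826, -1.7913, 3.2087).
  Let u = (3.5826, -1.7913, 3.2087).
  ||u|| = √((3.5826)² + (-1.7913)² + (3.2087)²) = √(26.3394) ≈ 5.1322,  v_1 = u/||u|| ≈ (0.6981, -0.349, 0.6252) (||v_1|| = 1).

λ_1 = 6.7913,  λ_2 = 5,  λ_3 = 2.2087;  v_1 ≈ (0.6981, -0.349, 0.6252)


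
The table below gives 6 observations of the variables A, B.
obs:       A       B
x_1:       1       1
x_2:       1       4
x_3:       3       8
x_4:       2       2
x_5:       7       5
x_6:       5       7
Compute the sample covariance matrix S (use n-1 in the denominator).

Step 1 — column means:
  mean(A) = (1 + 1 + 3 + 2 + 7 + 5) / 6 = 19/6 = 3.1667
  mean(B) = (1 + 4 + 8 + 2 + 5 + 7) / 6 = 27/6 = 4.5

Step 2 — sample covariance S[i,j] = (1/(n-1)) · Σ_k (x_{k,i} - mean_i) · (x_{k,j} - mean_j), with n-1 = 5.
  S[A,A] = ((-2.1667)·(-2.1667) + (-2.1667)·(-2.1667) + (-0.1667)·(-0.1667) + (-1.1667)·(-1.1667) + (3.8333)·(3.8333) + (1.8333)·(1.8333)) / 5 = 28.8333/5 = 5.7667
  S[A,B] = ((-2.1667)·(-3.5) + (-2.1667)·(-0.5) + (-0.1667)·(3.5) + (-1.1667)·(-2.5) + (3.8333)·(0.5) + (1.8333)·(2.5)) / 5 = 17.5/5 = 3.5
  S[B,B] = ((-3.5)·(-3.5) + (-0.5)·(-0.5) + (3.5)·(3.5) + (-2.5)·(-2.5) + (0.5)·(0.5) + (2.5)·(2.5)) / 5 = 37.5/5 = 7.5

S is symmetric (S[j,i] = S[i,j]). Assembling:

S = [[5.7667, 3.5],
 [3.5, 7.5]]


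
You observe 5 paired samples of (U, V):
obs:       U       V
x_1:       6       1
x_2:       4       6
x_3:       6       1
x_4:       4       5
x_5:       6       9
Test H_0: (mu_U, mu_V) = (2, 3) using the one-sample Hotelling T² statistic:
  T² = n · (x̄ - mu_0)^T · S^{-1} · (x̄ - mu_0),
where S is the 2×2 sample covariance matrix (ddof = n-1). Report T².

Step 1 — sample mean vector:
  mean(U) = (6 + 4 + 6 + 4 + 6) / 5 = 26/5 = 5.2
  mean(V) = (1 + 6 + 1 + 5 + 9) / 5 = 22/5 = 4.4
  x̄ = (5.2, 4.4),  deviation x̄ - mu_0 = (5.2, 4.4) - (2, 3) = (3.2, 1.4).

Step 2 — sample covariance matrix, S[i,j] = (1/(n-1)) · Σ_k (x_{k,i} - mean_i) · (x_{k,j} - mean_j), divisor n-1 = 4:
  S[U,U] = ((0.8)·(0.8) + (-1.2)·(-1.2) + (0.8)·(0.8) + (-1.2)·(-1.2) + (0.8)·(0.8)) / 4 = 4.8/4 = 1.2
  S[U,V] = ((0.8)·(-3.4) + (-1.2)·(1.6) + (0.8)·(-3.4) + (-1.2)·(0.6) + (0.8)·(4.6)) / 4 = -4.4/4 = -1.1
  S[V,V] = ((-3.4)·(-3.4) + (1.6)·(1.6) + (-3.4)·(-3.4) + (0.6)·(0.6) + (4.6)·(4.6)) / 4 = 47.2/4 = 11.8
  S = [[1.2, -1.1],
 [-1.1, 11.8]].

Step 3 — invert S. det(S) = 1.2·11.8 - (-1.1)² = 12.95.
  S^{-1} = (1/det) · [[d, -b], [-b, a]] = [[0.9112, 0.0849],
 [0.0849, 0.0927]].

Step 4 — quadratic form (x̄ - mu_0)^T · S^{-1} · (x̄ - mu_0):
  S^{-1} · (x̄ - mu_0) = (3.0347, 0.4015),
  (x̄ - mu_0)^T · [...] = (3.2)·(3.0347) + (1.4)·(0.4015) = 10.2734.

Step 5 — scale by n: T² = 5 · 10.2734 = 51.3668.

T² ≈ 51.3668


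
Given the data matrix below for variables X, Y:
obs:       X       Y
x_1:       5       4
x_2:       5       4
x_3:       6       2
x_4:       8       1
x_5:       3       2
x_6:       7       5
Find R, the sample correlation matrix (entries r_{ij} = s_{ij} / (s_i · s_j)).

Step 1 — column means:
  mean(X) = (5 + 5 + 6 + 8 + 3 + 7) / 6 = 34/6 = 5.6667
  mean(Y) = (4 + 4 + 2 + 1 + 2 + 5) / 6 = 18/6 = 3

Step 2 — sample variances and covariances s[i,j] = (1/(n-1)) · Σ_k (x_{k,i} - mean_i) · (x_{k,j} - mean_j), with n-1 = 5:
  s[X,X] = ((-0.6667)·(-0.6667) + (-0.6667)·(-0.6667) + (0.3333)·(0.3333) + (2.3333)·(2.3333) + (-2.6667)·(-2.6667) + (1.3333)·(1.3333)) / 5 = 15.3333/5 = 3.0667
  s[X,Y] = ((-0.6667)·(1) + (-0.6667)·(1) + (0.3333)·(-1) + (2.3333)·(-2) + (-2.6667)·(-1) + (1.3333)·(2)) / 5 = -1/5 = -0.2
  s[Y,Y] = ((1)·(1) + (1)·(1) + (-1)·(-1) + (-2)·(-2) + (-1)·(-1) + (2)·(2)) / 5 = 12/5 = 2.4
  Sample standard deviations s_i = √(s[i,i]):
  s(X) = √(3.0667) = 1.7512
  s(Y) = √(2.4) = 1.5492

Step 3 — r_{ij} = s_{ij} / (s_i · s_j):
  r[X,X] = 1 (diagonal).
  r[X,Y] = -0.2 / (1.7512 · 1.5492) = -0.2 / 2.7129 = -0.0737
  r[Y,Y] = 1 (diagonal).

R is symmetric with unit diagonal. Assembling:

R = [[1, -0.0737],
 [-0.0737, 1]]


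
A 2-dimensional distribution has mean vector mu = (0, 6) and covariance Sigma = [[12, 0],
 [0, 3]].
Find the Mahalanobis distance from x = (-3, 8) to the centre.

Step 1 — centre the observation: (x - mu) = (-3, 2).

Step 2 — invert Sigma. det(Sigma) = 12·3 - (0)² = 36.
  Sigma^{-1} = (1/det) · [[d, -b], [-b, a]] = [[0.0833, 0],
 [0, 0.3333]].

Step 3 — form the quadratic (x - mu)^T · Sigma^{-1} · (x - mu):
  Sigma^{-1} · (x - mu) = (-0.25, 0.6667).
  (x - mu)^T · [Sigma^{-1} · (x - mu)] = (-3)·(-0.25) + (2)·(0.6667) = 2.0833.

Step 4 — take square root: d = √(2.0833) ≈ 1.4434.

d(x, mu) = √(2.0833) ≈ 1.4434


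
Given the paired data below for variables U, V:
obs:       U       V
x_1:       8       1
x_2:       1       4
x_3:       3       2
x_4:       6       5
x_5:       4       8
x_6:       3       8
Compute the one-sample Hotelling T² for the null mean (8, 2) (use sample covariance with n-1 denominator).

Step 1 — sample mean vector:
  mean(U) = (8 + 1 + 3 + 6 + 4 + 3) / 6 = 25/6 = 4.1667
  mean(V) = (1 + 4 + 2 + 5 + 8 + 8) / 6 = 28/6 = 4.6667
  x̄ = (4.1667, 4.6667),  deviation x̄ - mu_0 = (4.1667, 4.6667) - (8, 2) = (-3.8333, 2.6667).

Step 2 — sample covariance matrix, S[i,j] = (1/(n-1)) · Σ_k (x_{k,i} - mean_i) · (x_{k,j} - mean_j), divisor n-1 = 5:
  S[U,U] = ((3.8333)·(3.8333) + (-3.1667)·(-3.1667) + (-1.1667)·(-1.1667) + (1.8333)·(1.8333) + (-0.1667)·(-0.1667) + (-1.1667)·(-1.1667)) / 5 = 30.8333/5 = 6.1667
  S[U,V] = ((3.8333)·(-3.6667) + (-3.1667)·(-0.6667) + (-1.1667)·(-2.6667) + (1.8333)·(0.3333) + (-0.1667)·(3.3333) + (-1.1667)·(3.3333)) / 5 = -12.6667/5 = -2.5333
  S[V,V] = ((-3.6667)·(-3.6667) + (-0.6667)·(-0.6667) + (-2.6667)·(-2.6667) + (0.3333)·(0.3333) + (3.3333)·(3.3333) + (3.3333)·(3.3333)) / 5 = 43.3333/5 = 8.6667
  S = [[6.1667, -2.5333],
 [-2.5333, 8.6667]].

Step 3 — invert S. det(S) = 6.1667·8.6667 - (-2.5333)² = 47.0267.
  S^{-1} = (1/det) · [[d, -b], [-b, a]] = [[0.1843, 0.0539],
 [0.0539, 0.1311]].

Step 4 — quadratic form (x̄ - mu_0)^T · S^{-1} · (x̄ - mu_0):
  S^{-1} · (x̄ - mu_0) = (-0.5628, 0.1432),
  (x̄ - mu_0)^T · [...] = (-3.8333)·(-0.5628) + (2.6667)·(0.1432) = 2.5392.

Step 5 — scale by n: T² = 6 · 2.5392 = 15.2353.

T² ≈ 15.2353


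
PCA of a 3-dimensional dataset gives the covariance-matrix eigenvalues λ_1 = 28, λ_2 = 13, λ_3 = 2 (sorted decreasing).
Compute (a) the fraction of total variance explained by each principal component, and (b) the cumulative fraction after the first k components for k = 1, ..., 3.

Step 1 — total variance = trace(Sigma) = Σ λ_i = 28 + 13 + 2 = 43.

Step 2 — fraction explained by component i = λ_i / Σ λ:
  PC1: 28/43 = 0.6512
  PC2: 13/43 = 0.3023
  PC3: 2/43 = 0.0465

Step 3 — cumulative fraction after k components = (λ_1 + ... + λ_k) / Σ λ:
  k = 1: 28/43 = 0.6512
  k = 2: (28 + 13)/43 = 41/43 = 0.9535
  k = 3: (28 + 13 + 2)/43 = 43/43 = 1

Summary (fraction, with percent):

explained: PC1 0.6512 (65.12%), PC2 0.3023 (30.23%), PC3 0.0465 (4.65%);  cumulative: 0.6512, 0.9535, 1


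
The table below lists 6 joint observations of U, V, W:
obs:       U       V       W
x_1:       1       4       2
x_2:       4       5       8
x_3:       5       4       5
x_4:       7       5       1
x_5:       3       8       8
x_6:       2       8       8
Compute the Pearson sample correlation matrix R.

Step 1 — column means:
  mean(U) = (1 + 4 + 5 + 7 + 3 + 2) / 6 = 22/6 = 3.6667
  mean(V) = (4 + 5 + 4 + 5 + 8 + 8) / 6 = 34/6 = 5.6667
  mean(W) = (2 + 8 + 5 + 1 + 8 + 8) / 6 = 32/6 = 5.3333

Step 2 — sample variances and covariances s[i,j] = (1/(n-1)) · Σ_k (x_{k,i} - mean_i) · (x_{k,j} - mean_j), with n-1 = 5:
  s[U,U] = ((-2.6667)·(-2.6667) + (0.3333)·(0.3333) + (1.3333)·(1.3333) + (3.3333)·(3.3333) + (-0.6667)·(-0.6667) + (-1.6667)·(-1.6667)) / 5 = 23.3333/5 = 4.6667
  s[U,V] = ((-2.6667)·(-1.6667) + (0.3333)·(-0.6667) + (1.3333)·(-1.6667) + (3.3333)·(-0.6667) + (-0.6667)·(2.3333) + (-1.6667)·(2.3333)) / 5 = -5.6667/5 = -1.1333
  s[U,W] = ((-2.6667)·(-3.3333) + (0.3333)·(2.6667) + (1.3333)·(-0.3333) + (3.3333)·(-4.3333) + (-0.6667)·(2.6667) + (-1.6667)·(2.6667)) / 5 = -11.3333/5 = -2.2667
  s[V,V] = ((-1.6667)·(-1.6667) + (-0.6667)·(-0.6667) + (-1.6667)·(-1.6667) + (-0.6667)·(-0.6667) + (2.3333)·(2.3333) + (2.3333)·(2.3333)) / 5 = 17.3333/5 = 3.4667
  s[V,W] = ((-1.6667)·(-3.3333) + (-0.6667)·(2.6667) + (-1.6667)·(-0.3333) + (-0.6667)·(-4.3333) + (2.3333)·(2.6667) + (2.3333)·(2.6667)) / 5 = 19.6667/5 = 3.9333
  s[W,W] = ((-3.3333)·(-3.3333) + (2.6667)·(2.6667) + (-0.3333)·(-0.3333) + (-4.3333)·(-4.3333) + (2.6667)·(2.6667) + (2.6667)·(2.6667)) / 5 = 51.3333/5 = 10.2667
  Sample standard deviations s_i = √(s[i,i]):
  s(U) = √(4.6667) = 2.1602
  s(V) = √(3.4667) = 1.8619
  s(W) = √(10.2667) = 3.2042

Step 3 — r_{ij} = s_{ij} / (s_i · s_j):
  r[U,U] = 1 (diagonal).
  r[U,V] = -1.1333 / (2.1602 · 1.8619) = -1.1333 / 4.0222 = -0.2818
  r[U,W] = -2.2667 / (2.1602 · 3.2042) = -2.2667 / 6.9218 = -0.3275
  r[V,V] = 1 (diagonal).
  r[V,W] = 3.9333 / (1.8619 · 3.2042) = 3.9333 / 5.9658 = 0.6593
  r[W,W] = 1 (diagonal).

R is symmetric with unit diagonal. Assembling:

R = [[1, -0.2818, -0.3275],
 [-0.2818, 1, 0.6593],
 [-0.3275, 0.6593, 1]]


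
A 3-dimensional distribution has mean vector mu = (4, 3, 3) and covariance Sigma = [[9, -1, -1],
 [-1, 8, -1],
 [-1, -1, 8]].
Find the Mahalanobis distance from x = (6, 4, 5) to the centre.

Step 1 — centre the observation: (x - mu) = (2, 1, 2).

Step 2 — invert Sigma (cofactor / det for 3×3, or solve directly):
  Sigma^{-1} = [[0.1148, 0.0164, 0.0164],
 [0.0164, 0.1293, 0.0182],
 [0.0164, 0.0182, 0.1293]].

Step 3 — form the quadratic (x - mu)^T · Sigma^{-1} · (x - mu):
  Sigma^{-1} · (x - mu) = (0.2787, 0.1985, 0.3097).
  (x - mu)^T · [Sigma^{-1} · (x - mu)] = (2)·(0.2787) + (1)·(0.1985) + (2)·(0.3097) = 1.3752.

Step 4 — take square root: d = √(1.3752) ≈ 1.1727.

d(x, mu) = √(1.3752) ≈ 1.1727


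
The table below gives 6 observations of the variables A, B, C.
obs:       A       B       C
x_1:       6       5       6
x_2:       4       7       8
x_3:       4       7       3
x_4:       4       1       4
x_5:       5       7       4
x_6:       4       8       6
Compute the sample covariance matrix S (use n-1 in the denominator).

Step 1 — column means:
  mean(A) = (6 + 4 + 4 + 4 + 5 + 4) / 6 = 27/6 = 4.5
  mean(B) = (5 + 7 + 7 + 1 + 7 + 8) / 6 = 35/6 = 5.8333
  mean(C) = (6 + 8 + 3 + 4 + 4 + 6) / 6 = 31/6 = 5.1667

Step 2 — sample covariance S[i,j] = (1/(n-1)) · Σ_k (x_{k,i} - mean_i) · (x_{k,j} - mean_j), with n-1 = 5.
  S[A,A] = ((1.5)·(1.5) + (-0.5)·(-0.5) + (-0.5)·(-0.5) + (-0.5)·(-0.5) + (0.5)·(0.5) + (-0.5)·(-0.5)) / 5 = 3.5/5 = 0.7
  S[A,B] = ((1.5)·(-0.8333) + (-0.5)·(1.1667) + (-0.5)·(1.1667) + (-0.5)·(-4.8333) + (0.5)·(1.1667) + (-0.5)·(2.1667)) / 5 = -0.5/5 = -0.1
  S[A,C] = ((1.5)·(0.8333) + (-0.5)·(2.8333) + (-0.5)·(-2.1667) + (-0.5)·(-1.1667) + (0.5)·(-1.1667) + (-0.5)·(0.8333)) / 5 = 0.5/5 = 0.1
  S[B,B] = ((-0.8333)·(-0.8333) + (1.1667)·(1.1667) + (1.1667)·(1.1667) + (-4.8333)·(-4.8333) + (1.1667)·(1.1667) + (2.1667)·(2.1667)) / 5 = 32.8333/5 = 6.5667
  S[B,C] = ((-0.8333)·(0.8333) + (1.1667)·(2.8333) + (1.1667)·(-2.1667) + (-4.8333)·(-1.1667) + (1.1667)·(-1.1667) + (2.1667)·(0.8333)) / 5 = 6.1667/5 = 1.2333
  S[C,C] = ((0.8333)·(0.8333) + (2.8333)·(2.8333) + (-2.1667)·(-2.1667) + (-1.1667)·(-1.1667) + (-1.1667)·(-1.1667) + (0.8333)·(0.8333)) / 5 = 16.8333/5 = 3.3667

S is symmetric (S[j,i] = S[i,j]). Assembling:

S = [[0.7, -0.1, 0.1],
 [-0.1, 6.5667, 1.2333],
 [0.1, 1.2333, 3.3667]]


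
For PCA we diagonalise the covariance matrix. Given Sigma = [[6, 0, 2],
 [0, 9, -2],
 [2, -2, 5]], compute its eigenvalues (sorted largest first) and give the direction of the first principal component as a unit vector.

Step 1 — characteristic polynomial p(λ) = det(λI - Sigma) = λ³ - tr·λ² + c_1·λ - det, where tr = trace, c_1 = sum of the principal 2×2 minors, det = det(Sigma):
  tr = 6 + 9 + 5 = 20,
  c_1 = (6·9 - (0)²) + (6·5 - (2)²) + (9·5 - (-2)²) = 54 + 26 + 41 = 121,
  det = 6·(9·5 - (-2)²) - (0)·((0)·5 - (-2)·(2)) + (2)·((0)·(-2) - 9·(2)) = 6·(41) - (0)·(4) + (2)·(-18) = 210.
  So p(λ) = λ³ - 20λ² + 121λ - 210.
Step 2 — look for an integer root (rational root theorem: any rational root is an integer divisor of 210). Testing λ = 3:
  p(3) = 27 - 180 + 363 - 210 = 0  ✓
  Dividing out (λ - 3): p(λ) = (λ - 3)(λ² - 17λ + 70).
Step 3 — remaining eigenvalues from the quadratic λ² - 17λ + 70 = 0:
  Δ = 17² - 4·70 = 289 - 280 = 9,  λ = (17 ± √9)/2 = (17 ± 3)/2 = 10 or 7.
  Sorted: λ_1 = 10,  λ_2 = 7,  λ_3 = 3  (check: sum = 20 = tr ✓).

Step 4 — unit eigenvector for λ_1 = 10: v spans the null space of (Sigma - λ_1 I), whose rows are
  r_1 = (-4, 0, 2),  r_2 = (0, -1, -2),  r_3 = (2, -2, -5).
  v is orthogonal to every row, so take v ∝ r_1 × r_2 = ((0)·(-2) - (2)·(-1), (2)·(0) - (-4)·(-2), (-4)·(-1) - (0)·(0)) = (2, -8, 4).
  Rescale (divide by 2): u = (1, -4, 2).
  ||u|| = √((1)² + (-4)² + (2)²) = √(21) ≈ 4.5826,  v_1 = u/||u|| ≈ (0.2182, -0.8729, 0.4364) (||v_1|| = 1).

λ_1 = 10,  λ_2 = 7,  λ_3 = 3;  v_1 ≈ (0.2182, -0.8729, 0.4364)


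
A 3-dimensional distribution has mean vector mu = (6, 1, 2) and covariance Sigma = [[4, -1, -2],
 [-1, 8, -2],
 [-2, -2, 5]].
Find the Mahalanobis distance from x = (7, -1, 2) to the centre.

Step 1 — centre the observation: (x - mu) = (1, -2, 0).

Step 2 — invert Sigma (cofactor / det for 3×3, or solve directly):
  Sigma^{-1} = [[0.3636, 0.0909, 0.1818],
 [0.0909, 0.1616, 0.101],
 [0.1818, 0.101, 0.3131]].

Step 3 — form the quadratic (x - mu)^T · Sigma^{-1} · (x - mu):
  Sigma^{-1} · (x - mu) = (0.1818, -0.2323, -0.0202).
  (x - mu)^T · [Sigma^{-1} · (x - mu)] = (1)·(0.1818) + (-2)·(-0.2323) + (0)·(-0.0202) = 0.6465.

Step 4 — take square root: d = √(0.6465) ≈ 0.804.

d(x, mu) = √(0.6465) ≈ 0.804


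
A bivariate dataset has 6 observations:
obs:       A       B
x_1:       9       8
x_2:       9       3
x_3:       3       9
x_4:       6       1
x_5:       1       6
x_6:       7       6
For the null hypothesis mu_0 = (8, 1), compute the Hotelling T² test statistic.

Step 1 — sample mean vector:
  mean(A) = (9 + 9 + 3 + 6 + 1 + 7) / 6 = 35/6 = 5.8333
  mean(B) = (8 + 3 + 9 + 1 + 6 + 6) / 6 = 33/6 = 5.5
  x̄ = (5.8333, 5.5),  deviation x̄ - mu_0 = (5.8333, 5.5) - (8, 1) = (-2.1667, 4.5).

Step 2 — sample covariance matrix, S[i,j] = (1/(n-1)) · Σ_k (x_{k,i} - mean_i) · (x_{k,j} - mean_j), divisor n-1 = 5:
  S[A,A] = ((3.1667)·(3.1667) + (3.1667)·(3.1667) + (-2.8333)·(-2.8333) + (0.1667)·(0.1667) + (-4.8333)·(-4.8333) + (1.1667)·(1.1667)) / 5 = 52.8333/5 = 10.5667
  S[A,B] = ((3.1667)·(2.5) + (3.1667)·(-2.5) + (-2.8333)·(3.5) + (0.1667)·(-4.5) + (-4.8333)·(0.5) + (1.1667)·(0.5)) / 5 = -12.5/5 = -2.5
  S[B,B] = ((2.5)·(2.5) + (-2.5)·(-2.5) + (3.5)·(3.5) + (-4.5)·(-4.5) + (0.5)·(0.5) + (0.5)·(0.5)) / 5 = 45.5/5 = 9.1
  S = [[10.5667, -2.5],
 [-2.5, 9.1]].

Step 3 — invert S. det(S) = 10.5667·9.1 - (-2.5)² = 89.9067.
  S^{-1} = (1/det) · [[d, -b], [-b, a]] = [[0.1012, 0.0278],
 [0.0278, 0.1175]].

Step 4 — quadratic form (x̄ - mu_0)^T · S^{-1} · (x̄ - mu_0):
  S^{-1} · (x̄ - mu_0) = (-0.0942, 0.4686),
  (x̄ - mu_0)^T · [...] = (-2.1667)·(-0.0942) + (4.5)·(0.4686) = 2.3129.

Step 5 — scale by n: T² = 6 · 2.3129 = 13.8774.

T² ≈ 13.8774


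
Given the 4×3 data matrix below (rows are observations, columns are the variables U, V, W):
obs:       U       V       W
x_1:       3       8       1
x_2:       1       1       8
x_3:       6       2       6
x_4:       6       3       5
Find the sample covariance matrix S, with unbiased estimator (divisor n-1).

Step 1 — column means:
  mean(U) = (3 + 1 + 6 + 6) / 4 = 16/4 = 4
  mean(V) = (8 + 1 + 2 + 3) / 4 = 14/4 = 3.5
  mean(W) = (1 + 8 + 6 + 5) / 4 = 20/4 = 5

Step 2 — sample covariance S[i,j] = (1/(n-1)) · Σ_k (x_{k,i} - mean_i) · (x_{k,j} - mean_j), with n-1 = 3.
  S[U,U] = ((-1)·(-1) + (-3)·(-3) + (2)·(2) + (2)·(2)) / 3 = 18/3 = 6
  S[U,V] = ((-1)·(4.5) + (-3)·(-2.5) + (2)·(-1.5) + (2)·(-0.5)) / 3 = -1/3 = -0.3333
  S[U,W] = ((-1)·(-4) + (-3)·(3) + (2)·(1) + (2)·(0)) / 3 = -3/3 = -1
  S[V,V] = ((4.5)·(4.5) + (-2.5)·(-2.5) + (-1.5)·(-1.5) + (-0.5)·(-0.5)) / 3 = 29/3 = 9.6667
  S[V,W] = ((4.5)·(-4) + (-2.5)·(3) + (-1.5)·(1) + (-0.5)·(0)) / 3 = -27/3 = -9
  S[W,W] = ((-4)·(-4) + (3)·(3) + (1)·(1) + (0)·(0)) / 3 = 26/3 = 8.6667

S is symmetric (S[j,i] = S[i,j]). Assembling:

S = [[6, -0.3333, -1],
 [-0.3333, 9.6667, -9],
 [-1, -9, 8.6667]]


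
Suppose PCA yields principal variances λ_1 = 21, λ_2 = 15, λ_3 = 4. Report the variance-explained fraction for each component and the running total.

Step 1 — total variance = trace(Sigma) = Σ λ_i = 21 + 15 + 4 = 40.

Step 2 — fraction explained by component i = λ_i / Σ λ:
  PC1: 21/40 = 0.525
  PC2: 15/40 = 0.375
  PC3: 4/40 = 0.1

Step 3 — cumulative fraction after k components = (λ_1 + ... + λ_k) / Σ λ:
  k = 1: 21/40 = 0.525
  k = 2: (21 + 15)/40 = 36/40 = 0.9
  k = 3: (21 + 15 + 4)/40 = 40/40 = 1

Summary (fraction, with percent):

explained: PC1 0.525 (52.5%), PC2 0.375 (37.5%), PC3 0.1 (10%);  cumulative: 0.525, 0.9, 1


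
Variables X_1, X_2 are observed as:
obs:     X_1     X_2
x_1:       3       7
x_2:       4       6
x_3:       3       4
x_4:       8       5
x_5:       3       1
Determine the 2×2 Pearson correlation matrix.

Step 1 — column means:
  mean(X_1) = (3 + 4 + 3 + 8 + 3) / 5 = 21/5 = 4.2
  mean(X_2) = (7 + 6 + 4 + 5 + 1) / 5 = 23/5 = 4.6

Step 2 — sample variances and covariances s[i,j] = (1/(n-1)) · Σ_k (x_{k,i} - mean_i) · (x_{k,j} - mean_j), with n-1 = 4:
  s[X_1,X_1] = ((-1.2)·(-1.2) + (-0.2)·(-0.2) + (-1.2)·(-1.2) + (3.8)·(3.8) + (-1.2)·(-1.2)) / 4 = 18.8/4 = 4.7
  s[X_1,X_2] = ((-1.2)·(2.4) + (-0.2)·(1.4) + (-1.2)·(-0.6) + (3.8)·(0.4) + (-1.2)·(-3.6)) / 4 = 3.4/4 = 0.85
  s[X_2,X_2] = ((2.4)·(2.4) + (1.4)·(1.4) + (-0.6)·(-0.6) + (0.4)·(0.4) + (-3.6)·(-3.6)) / 4 = 21.2/4 = 5.3
  Sample standard deviations s_i = √(s[i,i]):
  s(X_1) = √(4.7) = 2.1679
  s(X_2) = √(5.3) = 2.3022

Step 3 — r_{ij} = s_{ij} / (s_i · s_j):
  r[X_1,X_1] = 1 (diagonal).
  r[X_1,X_2] = 0.85 / (2.1679 · 2.3022) = 0.85 / 4.991 = 0.1703
  r[X_2,X_2] = 1 (diagonal).

R is symmetric with unit diagonal. Assembling:

R = [[1, 0.1703],
 [0.1703, 1]]


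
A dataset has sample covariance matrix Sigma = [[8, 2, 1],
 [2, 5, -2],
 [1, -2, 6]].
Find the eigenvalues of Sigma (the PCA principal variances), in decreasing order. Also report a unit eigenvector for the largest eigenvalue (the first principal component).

Step 1 — characteristic polynomial p(λ) = det(λI - Sigma) = λ³ - tr·λ² + c_1·λ - det, where tr = trace, c_1 = sum of the principal 2×2 minors, det = det(Sigma):
  tr = 8 + 5 + 6 = 19,
  c_1 = (8·5 - (2)²) + (8·6 - (1)²) + (5·6 - (-2)²) = 36 + 47 + 26 = 109,
  det = 8·(5·6 - (-2)²) - (2)·((2)·6 - (-2)·(1)) + (1)·((2)·(-2) - 5·(1)) = 8·(26) - (2)·(14) + (1)·(-9) = 171.
  So p(λ) = λ³ - 19λ² + 109λ - 171.
Step 2 — look for an integer root (rational root theorem: any rational root is an integer divisor of 171). Testing λ = 9:
  p(9) = 729 - 1539 + 981 - 171 = 0  ✓
  Dividing out (λ - 9): p(λ) = (λ - 9)(λ² - 10λ + 19).
Step 3 — remaining eigenvalues from the quadratic λ² - 10λ + 19 = 0:
  Δ = 10² - 4·19 = 100 - 76 = 24,  λ = (10 ± √24)/2 = (10 ± 4.899)/2 ≈ 7.4495 or 2.5505.
  Sorted: λ_1 = 9,  λ_2 = 7.4495,  λ_3 = 2.5505  (check: sum = 19 = tr ✓).

Step 4 — unit eigenvector for λ_1 = 9: v spans the null space of (Sigma - λ_1 I), whose rows are
  r_1 = (-1, 2, 1),  r_2 = (2, -4, -2),  r_3 = (1, -2, -3).
  v is orthogonal to every row, so take v ∝ r_1 × r_3 = ((2)·(-3) - (1)·(-2), (1)·(1) - (-1)·(-3), (-1)·(-2) - (2)·(1)) = (-4, -2, 0).
  Rescale (divide by 2; multiply by -1 so the first nonzero entry is positive): u = (2, 1, 0).
  ||u|| = √((2)² + (1)² + (0)²) = √(5) ≈ 2.2361,  v_1 = u/||u|| ≈ (0.8944, 0.4472, 0) (||v_1|| = 1).

λ_1 = 9,  λ_2 = 7.4495,  λ_3 = 2.5505;  v_1 ≈ (0.8944, 0.4472, 0)


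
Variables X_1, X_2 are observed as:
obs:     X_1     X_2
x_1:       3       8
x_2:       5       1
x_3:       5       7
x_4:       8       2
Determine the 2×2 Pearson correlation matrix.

Step 1 — column means:
  mean(X_1) = (3 + 5 + 5 + 8) / 4 = 21/4 = 5.25
  mean(X_2) = (8 + 1 + 7 + 2) / 4 = 18/4 = 4.5

Step 2 — sample variances and covariances s[i,j] = (1/(n-1)) · Σ_k (x_{k,i} - mean_i) · (x_{k,j} - mean_j), with n-1 = 3:
  s[X_1,X_1] = ((-2.25)·(-2.25) + (-0.25)·(-0.25) + (-0.25)·(-0.25) + (2.75)·(2.75)) / 3 = 12.75/3 = 4.25
  s[X_1,X_2] = ((-2.25)·(3.5) + (-0.25)·(-3.5) + (-0.25)·(2.5) + (2.75)·(-2.5)) / 3 = -14.5/3 = -4.8333
  s[X_2,X_2] = ((3.5)·(3.5) + (-3.5)·(-3.5) + (2.5)·(2.5) + (-2.5)·(-2.5)) / 3 = 37/3 = 12.3333
  Sample standard deviations s_i = √(s[i,i]):
  s(X_1) = √(4.25) = 2.0616
  s(X_2) = √(12.3333) = 3.5119

Step 3 — r_{ij} = s_{ij} / (s_i · s_j):
  r[X_1,X_1] = 1 (diagonal).
  r[X_1,X_2] = -4.8333 / (2.0616 · 3.5119) = -4.8333 / 7.2399 = -0.6676
  r[X_2,X_2] = 1 (diagonal).

R is symmetric with unit diagonal. Assembling:

R = [[1, -0.6676],
 [-0.6676, 1]]


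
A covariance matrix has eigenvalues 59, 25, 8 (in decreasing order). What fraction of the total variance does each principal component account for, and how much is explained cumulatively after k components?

Step 1 — total variance = trace(Sigma) = Σ λ_i = 59 + 25 + 8 = 92.

Step 2 — fraction explained by component i = λ_i / Σ λ:
  PC1: 59/92 = 0.6413
  PC2: 25/92 = 0.2717
  PC3: 8/92 = 0.087

Step 3 — cumulative fraction after k components = (λ_1 + ... + λ_k) / Σ λ:
  k = 1: 59/92 = 0.6413
  k = 2: (59 + 25)/92 = 84/92 = 0.913
  k = 3: (59 + 25 + 8)/92 = 92/92 = 1

Summary (fraction, with percent):

explained: PC1 0.6413 (64.13%), PC2 0.2717 (27.17%), PC3 0.087 (8.7%);  cumulative: 0.6413, 0.913, 1


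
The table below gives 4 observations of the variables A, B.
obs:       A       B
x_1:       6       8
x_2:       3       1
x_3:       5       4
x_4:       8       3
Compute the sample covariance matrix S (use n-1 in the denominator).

Step 1 — column means:
  mean(A) = (6 + 3 + 5 + 8) / 4 = 22/4 = 5.5
  mean(B) = (8 + 1 + 4 + 3) / 4 = 16/4 = 4

Step 2 — sample covariance S[i,j] = (1/(n-1)) · Σ_k (x_{k,i} - mean_i) · (x_{k,j} - mean_j), with n-1 = 3.
  S[A,A] = ((0.5)·(0.5) + (-2.5)·(-2.5) + (-0.5)·(-0.5) + (2.5)·(2.5)) / 3 = 13/3 = 4.3333
  S[A,B] = ((0.5)·(4) + (-2.5)·(-3) + (-0.5)·(0) + (2.5)·(-1)) / 3 = 7/3 = 2.3333
  S[B,B] = ((4)·(4) + (-3)·(-3) + (0)·(0) + (-1)·(-1)) / 3 = 26/3 = 8.6667

S is symmetric (S[j,i] = S[i,j]). Assembling:

S = [[4.3333, 2.3333],
 [2.3333, 8.6667]]


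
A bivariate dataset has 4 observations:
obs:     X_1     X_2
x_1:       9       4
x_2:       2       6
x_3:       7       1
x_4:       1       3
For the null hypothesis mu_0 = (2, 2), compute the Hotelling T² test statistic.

Step 1 — sample mean vector:
  mean(X_1) = (9 + 2 + 7 + 1) / 4 = 19/4 = 4.75
  mean(X_2) = (4 + 6 + 1 + 3) / 4 = 14/4 = 3.5
  x̄ = (4.75, 3.5),  deviation x̄ - mu_0 = (4.75, 3.5) - (2, 2) = (2.75, 1.5).

Step 2 — sample covariance matrix, S[i,j] = (1/(n-1)) · Σ_k (x_{k,i} - mean_i) · (x_{k,j} - mean_j), divisor n-1 = 3:
  S[X_1,X_1] = ((4.25)·(4.25) + (-2.75)·(-2.75) + (2.25)·(2.25) + (-3.75)·(-3.75)) / 3 = 44.75/3 = 14.9167
  S[X_1,X_2] = ((4.25)·(0.5) + (-2.75)·(2.5) + (2.25)·(-2.5) + (-3.75)·(-0.5)) / 3 = -8.5/3 = -2.8333
  S[X_2,X_2] = ((0.5)·(0.5) + (2.5)·(2.5) + (-2.5)·(-2.5) + (-0.5)·(-0.5)) / 3 = 13/3 = 4.3333
  S = [[14.9167, -2.8333],
 [-2.8333, 4.3333]].

Step 3 — invert S. det(S) = 14.9167·4.3333 - (-2.8333)² = 56.6111.
  S^{-1} = (1/det) · [[d, -b], [-b, a]] = [[0.0765, 0.05],
 [0.05, 0.2635]].

Step 4 — quadratic form (x̄ - mu_0)^T · S^{-1} · (x̄ - mu_0):
  S^{-1} · (x̄ - mu_0) = (0.2856, 0.5329),
  (x̄ - mu_0)^T · [...] = (2.75)·(0.2856) + (1.5)·(0.5329) = 1.5846.

Step 5 — scale by n: T² = 4 · 1.5846 = 6.3386.

T² ≈ 6.3386
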